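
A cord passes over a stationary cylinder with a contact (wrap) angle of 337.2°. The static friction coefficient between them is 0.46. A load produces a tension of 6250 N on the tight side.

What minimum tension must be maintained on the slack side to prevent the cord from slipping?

T_min ≈ 417 N

Capstan equation at impending slip: T_tight/T_slack = e^{μβ}.
β = 337.2° = 5.885 rad; e^{μβ} = e^{0.46×5.885} = 14.99.
T_slack = T_tight / e^{μβ} = 6250 / 14.99 = 417 N.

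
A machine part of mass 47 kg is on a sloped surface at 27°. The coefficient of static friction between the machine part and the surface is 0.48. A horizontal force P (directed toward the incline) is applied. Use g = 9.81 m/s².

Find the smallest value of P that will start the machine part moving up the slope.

P ≈ 604 N

At impending motion up the slope, friction acts down-slope at its limit: f = μ_s N.
Perpendicular to the incline: N = m g cos θ + P sin θ.
Along the incline: P cos θ = m g sin θ + μ_s N = m g sin θ + μ_s (m g cos θ + P sin θ).
Solving, P (cos θ − μ_s sin θ) = m g (sin θ + μ_s cos θ), so P = 47×9.81×(sin 27° + 0.48 cos 27°)/(cos 27° − 0.48 sin 27°) = 461×0.8817/0.6731 = 604 N.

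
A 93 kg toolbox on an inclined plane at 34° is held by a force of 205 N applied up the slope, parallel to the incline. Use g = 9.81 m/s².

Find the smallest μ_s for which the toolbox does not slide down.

N = m g cos θ = 756.4 N.
Friction must make up the shortfall along the incline: f = m g sin θ − P = 510.2 − 205 = 305.2 N.
At the threshold f = μ_s N, so μ_s,min = 305.2/756.4 = 0.403.

μ_s,min ≈ 0.403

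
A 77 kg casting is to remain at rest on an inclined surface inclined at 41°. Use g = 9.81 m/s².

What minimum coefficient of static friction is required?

μ_s,min ≈ 0.869

At the slip threshold m g sin θ = μ_s m g cos θ, so μ_s,min = tan θ.
μ_s,min = tan 41° = 0.869.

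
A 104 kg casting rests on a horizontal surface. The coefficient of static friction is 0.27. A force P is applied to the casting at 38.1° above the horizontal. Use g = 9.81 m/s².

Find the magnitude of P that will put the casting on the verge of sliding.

N = m g − P sin α (the pull lifts the casting).
At impending slip, P cos α = μ_s N = μ_s (m g − P sin α).
Solving: P (cos α + μ_s sin α) = μ_s m g → P = 0.27×1020/(cos 38.1° + 0.27 sin 38.1°) = 275/0.9535 = 289 N.

P ≈ 289 N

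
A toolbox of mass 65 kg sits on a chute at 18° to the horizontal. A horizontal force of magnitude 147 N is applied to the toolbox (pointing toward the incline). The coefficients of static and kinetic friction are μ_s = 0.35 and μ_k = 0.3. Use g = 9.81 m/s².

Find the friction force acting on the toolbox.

Resolve perpendicular to the incline: N = m g cos θ + P sin θ = 65×9.81×cos 18° + 147×sin 18° = 651.9 N.
Parallel to the incline: P cos θ − m g sin θ = 139.8 − 197 = -57.24 N; the friction needed to balance this is 57.24 N acting up the slope.
The limit of static friction is μ_s N = 228.2 N.
Since 57.24 N is within the 228.2 N limit, the toolbox stays put and friction is exactly 57.2 N.

f ≈ 57.2 N (up the incline)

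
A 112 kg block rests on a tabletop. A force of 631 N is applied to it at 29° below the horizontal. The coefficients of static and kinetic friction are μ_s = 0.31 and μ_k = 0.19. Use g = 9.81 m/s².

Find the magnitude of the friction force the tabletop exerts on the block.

The vertical component of P adds to the normal force: N = m g + P sin α = 1099 + 305.9 = 1405 N.
Horizontally, friction must balance P cos α = 551.9 N.
μ_s N = 0.31 × 1405 = 435.4 N.
551.9 > 435.4 N → the block slides; f = μ_k N = 0.19×1405 = 267 N.

f ≈ 267 N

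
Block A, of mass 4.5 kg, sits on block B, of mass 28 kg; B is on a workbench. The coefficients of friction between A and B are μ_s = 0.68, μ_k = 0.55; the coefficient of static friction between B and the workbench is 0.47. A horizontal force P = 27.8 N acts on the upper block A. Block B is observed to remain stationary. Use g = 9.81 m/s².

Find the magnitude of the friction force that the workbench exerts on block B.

f ≈ 27.8 N

Between the blocks, N₁ = m_A g = 44.15 N.
Maximum static friction on A from B: μ_s N₁ = 0.68×44.15 = 30.02 N.
Since P = 27.8 N ≤ 30.02 N, A does not slip on B; friction on A equals P = 27.8 N.
B experiences an equal 27.8 N forward from A (third law). B is in equilibrium, so the floor supplies f₂ = 27.8 N of static friction (limit μ_s(m_A+m_B)g = 149.8 N, not exceeded).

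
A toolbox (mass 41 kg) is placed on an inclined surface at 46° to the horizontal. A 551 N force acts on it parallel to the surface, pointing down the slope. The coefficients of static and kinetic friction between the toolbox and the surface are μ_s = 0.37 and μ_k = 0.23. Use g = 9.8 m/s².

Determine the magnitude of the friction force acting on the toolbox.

Normal force: N = m g cos θ = 41 × 9.8 × cos 46° = 279.1 N.
For equilibrium along the incline the friction force must supply f = m g sin θ + P = 289 + 551 = 840 N (positive meaning up-slope).
Static friction can supply at most μ_s N = 103.3 N.
Since |840| > 103.3 N, static friction cannot hold it; the toolbox slides down the incline and kinetic friction applies: f = μ_k N = 0.23 × 279.1 = 64.2 N.

f ≈ 64.2 N (up the incline)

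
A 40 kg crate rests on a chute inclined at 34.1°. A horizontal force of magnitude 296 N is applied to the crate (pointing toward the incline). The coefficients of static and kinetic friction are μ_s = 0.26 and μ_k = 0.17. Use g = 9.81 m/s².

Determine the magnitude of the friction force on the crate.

Normal direction: N = m g cos θ + P sin θ = 490.9 N.
Along the incline, the net driving force (taking up-slope positive) is P cos θ − m g sin θ = 245.1 − 220 = 25.11 N, so equilibrium requires friction f = -25.11 N (down-slope).
The limit of static friction is μ_s N = 127.6 N.
|f_req| = 25.11 ≤ 127.6 N → the crate is in equilibrium; friction equals the required value.

f ≈ 25.1 N (down the incline)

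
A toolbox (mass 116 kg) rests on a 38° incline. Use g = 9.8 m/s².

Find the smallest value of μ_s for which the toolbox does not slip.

μ_s,min ≈ 0.781

At the slip threshold m g sin θ = μ_s m g cos θ, so μ_s,min = tan θ.
μ_s,min = tan 38° = 0.781.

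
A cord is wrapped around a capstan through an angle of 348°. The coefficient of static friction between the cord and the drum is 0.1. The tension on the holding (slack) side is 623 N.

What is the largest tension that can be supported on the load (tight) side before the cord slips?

At impending slip the capstan equation gives T₂/T₁ = e^{μβ} with β in radians.
β = 348° × π/180 = 6.074 rad.
e^{μβ} = e^{0.1×6.074} = 1.836.
T₂ = T₁ · e^{μβ} = 623 × 1.836 = 1140 N.

T_max ≈ 1140 N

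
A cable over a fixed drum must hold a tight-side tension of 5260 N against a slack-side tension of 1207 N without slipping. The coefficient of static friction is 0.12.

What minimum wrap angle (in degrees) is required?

β_min ≈ 703°

T₂/T₁ = e^{μβ} → β = ln(T₂/T₁)/μ.
β = ln(5260/1207)/0.12 = 1.472/0.12 = 12.27 rad.
In degrees: β = 12.27 × 180/π = 703°.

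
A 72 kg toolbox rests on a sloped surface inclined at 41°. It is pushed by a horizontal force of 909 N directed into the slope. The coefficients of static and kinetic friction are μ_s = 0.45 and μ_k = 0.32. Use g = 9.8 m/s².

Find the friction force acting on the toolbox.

Normal direction: N = m g cos θ + P sin θ = 1129 N.
Along the incline, the net driving force (taking up-slope positive) is P cos θ − m g sin θ = 686 − 462.9 = 223.1 N, so equilibrium requires friction f = -223.1 N (down-slope).
The limit of static friction is μ_s N = 508 N.
|f_req| = 223.1 ≤ 508 N → the toolbox is in equilibrium; friction equals the required value.

f ≈ 223 N (down the incline)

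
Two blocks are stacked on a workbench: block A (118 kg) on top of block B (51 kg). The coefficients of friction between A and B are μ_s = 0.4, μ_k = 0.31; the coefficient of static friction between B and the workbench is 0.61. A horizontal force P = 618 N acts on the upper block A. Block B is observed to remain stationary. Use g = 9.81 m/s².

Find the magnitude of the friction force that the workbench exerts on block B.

Between the blocks, N₁ = m_A g = 1158 N.
Maximum static friction on A from B: μ_s N₁ = 0.4×1158 = 463 N.
Since P = 618 N > 463 N, A slides on B; the A–B friction is kinetic: f₁ = μ_k N₁ = 0.31×1158 = 359 N.
By Newton's third law B feels 359 N forward from A. With B stationary, the floor's static friction on B balances it: f₂ = 359 N (well within μ_s(m_A+m_B)g = 1011 N).

f ≈ 359 N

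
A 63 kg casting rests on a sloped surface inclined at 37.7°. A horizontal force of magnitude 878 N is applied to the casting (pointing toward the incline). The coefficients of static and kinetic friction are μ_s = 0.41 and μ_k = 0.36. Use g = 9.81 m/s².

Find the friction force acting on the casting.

Resolve perpendicular to the incline: N = m g cos θ + P sin θ = 63×9.81×cos 37.7° + 878×sin 37.7° = 1026 N.
Parallel to the incline: P cos θ − m g sin θ = 694.7 − 377.9 = 316.8 N; the friction needed to balance this is 316.8 N acting down the slope.
The limit of static friction is μ_s N = 420.6 N.
|f_req| = 316.8 ≤ 420.6 N → the casting is in equilibrium; friction equals the required value.

f ≈ 317 N (down the incline)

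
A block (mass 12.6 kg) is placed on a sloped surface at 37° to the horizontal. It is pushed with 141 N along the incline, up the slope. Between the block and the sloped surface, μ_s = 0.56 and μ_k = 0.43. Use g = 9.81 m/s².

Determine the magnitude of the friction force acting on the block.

Perpendicular to the surface, N = m g cos θ = 12.6·9.81·cos 37° = 98.72 N.
For equilibrium along the incline the friction force must supply f = m g sin θ − P = 74.39 − 141 = -66.61 N (positive meaning up-slope).
Maximum static friction available: μ_s N = 0.56 × 98.72 = 55.28 N.
Since |-66.61| > 55.28 N, static friction cannot hold it; the block slides up the incline and kinetic friction applies: f = μ_k N = 0.43 × 98.72 = 42.4 N.

f ≈ 42.4 N (down the incline)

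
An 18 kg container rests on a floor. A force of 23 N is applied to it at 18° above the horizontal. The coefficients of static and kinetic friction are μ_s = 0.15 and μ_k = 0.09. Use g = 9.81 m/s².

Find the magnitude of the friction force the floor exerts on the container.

f ≈ 21.9 N

N = m g − P sin α = 176.6 − 23×sin 18° = 169.5 N.
The horizontal driving force is P cos α = 21.87 N, so equilibrium needs friction f = 21.87 N.
The static-friction limit is μ_s N = 25.42 N.
21.87 ≤ 25.42 N → static; friction equals the required 21.9 N.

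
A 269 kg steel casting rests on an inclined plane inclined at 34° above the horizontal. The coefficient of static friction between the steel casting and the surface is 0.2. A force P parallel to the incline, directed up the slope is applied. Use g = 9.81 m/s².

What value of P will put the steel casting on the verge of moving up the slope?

At impending motion up the slope, friction acts down-slope at its limit: f = μ_s N.
P is parallel to the surface, so N = m g cos θ = 2190 N.
Along the incline: P = m g sin θ + μ_s N = 1480 + 0.2×2190 = 1910 N.

P ≈ 1910 N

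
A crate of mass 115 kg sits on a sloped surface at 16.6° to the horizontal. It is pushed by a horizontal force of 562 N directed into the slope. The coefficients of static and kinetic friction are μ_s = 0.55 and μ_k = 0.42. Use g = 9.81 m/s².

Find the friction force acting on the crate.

f ≈ 216 N (down the incline)

The horizontal push has a component P sin θ into the surface, so N = m g cos θ + P sin θ = 1081 + 160.6 = 1242 N.
Along the incline, the net driving force (taking up-slope positive) is P cos θ − m g sin θ = 538.6 − 322.3 = 216.3 N, so equilibrium requires friction f = -216.3 N (down-slope).
The limit of static friction is μ_s N = 682.9 N.
Since 216.3 N is within the 682.9 N limit, the crate stays put and friction is exactly 216 N.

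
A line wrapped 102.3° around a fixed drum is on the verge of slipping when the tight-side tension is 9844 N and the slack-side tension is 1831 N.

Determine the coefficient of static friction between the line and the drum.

μ ≈ 0.942

T₂/T₁ = e^{μβ} → μ = ln(T₂/T₁)/β.
β = 102.3° = 1.785 rad.
μ = ln(9844/1831)/1.785 = ln(5.376)/1.785 = 0.942.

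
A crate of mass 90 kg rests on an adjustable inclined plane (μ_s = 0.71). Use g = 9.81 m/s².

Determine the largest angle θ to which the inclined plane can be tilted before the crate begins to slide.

θ_max ≈ 35.4°

At the slip threshold, m g sin θ = μ_s · m g cos θ, so tan θ = μ_s.
θ_max = arctan(0.71) = 35.4°.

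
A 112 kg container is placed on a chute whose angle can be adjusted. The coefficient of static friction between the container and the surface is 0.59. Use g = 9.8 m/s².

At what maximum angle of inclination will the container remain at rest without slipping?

At the slip threshold, m g sin θ = μ_s · m g cos θ, so tan θ = μ_s.
θ_max = arctan(0.59) = 30.5°.

θ_max ≈ 30.5°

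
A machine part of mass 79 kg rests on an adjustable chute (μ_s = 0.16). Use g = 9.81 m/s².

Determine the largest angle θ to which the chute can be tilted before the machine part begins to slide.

At the slip threshold, m g sin θ = μ_s · m g cos θ, so tan θ = μ_s.
θ_max = arctan(0.16) = 9.09°.

θ_max ≈ 9.09°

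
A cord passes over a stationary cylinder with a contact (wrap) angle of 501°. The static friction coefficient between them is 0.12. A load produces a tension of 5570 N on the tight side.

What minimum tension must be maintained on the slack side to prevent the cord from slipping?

Capstan equation at impending slip: T_tight/T_slack = e^{μβ}.
β = 501° = 8.744 rad; e^{μβ} = e^{0.12×8.744} = 2.856.
T_slack = T_tight / e^{μβ} = 5570 / 2.856 = 1950 N.

T_min ≈ 1950 N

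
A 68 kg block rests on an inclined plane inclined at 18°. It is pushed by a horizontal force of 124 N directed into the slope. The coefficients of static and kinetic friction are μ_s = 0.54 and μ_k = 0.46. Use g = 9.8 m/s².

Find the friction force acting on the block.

f ≈ 88 N (up the incline)

The horizontal push has a component P sin θ into the surface, so N = m g cos θ + P sin θ = 633.8 + 38.32 = 672.1 N.
Parallel to the incline: P cos θ − m g sin θ = 117.9 − 205.9 = -88 N; the friction needed to balance this is 88 N acting up the slope.
Maximum static friction: μ_s N = 0.54 × 672.1 = 362.9 N.
Since 88 N is within the 362.9 N limit, the block stays put and friction is exactly 88 N.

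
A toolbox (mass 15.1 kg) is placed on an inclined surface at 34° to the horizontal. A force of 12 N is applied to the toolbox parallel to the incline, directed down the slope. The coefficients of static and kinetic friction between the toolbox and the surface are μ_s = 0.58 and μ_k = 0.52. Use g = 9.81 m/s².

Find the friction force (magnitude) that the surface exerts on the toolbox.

The normal reaction is N = m g cos θ = 122.8 N.
Parallel to the incline, ΣF = 0 gives f = m g sin θ + P = 82.83 + 12 = 94.83 N (up-slope positive).
The static-friction ceiling is μ_s N = 0.58 × 122.8 = 71.23 N.
|94.83| exceeds 71.23 N, so the toolbox slips down-slope; friction is kinetic, f = μ_k N = 0.52×122.8 = 63.9 N.

f ≈ 63.9 N (up the incline)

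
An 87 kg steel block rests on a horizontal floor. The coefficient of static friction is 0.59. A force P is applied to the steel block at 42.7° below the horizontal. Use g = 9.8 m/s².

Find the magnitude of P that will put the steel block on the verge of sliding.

P ≈ 1500 N

N = m g + P sin α (the push presses the steel block into the horizontal floor).
At impending slip, P cos α = μ_s N = μ_s (m g + P sin α).
Solving: P (cos α − μ_s sin α) = μ_s m g → P = 0.59×853/(cos 42.7° − 0.59 sin 42.7°) = 503/0.3348 = 1500 N.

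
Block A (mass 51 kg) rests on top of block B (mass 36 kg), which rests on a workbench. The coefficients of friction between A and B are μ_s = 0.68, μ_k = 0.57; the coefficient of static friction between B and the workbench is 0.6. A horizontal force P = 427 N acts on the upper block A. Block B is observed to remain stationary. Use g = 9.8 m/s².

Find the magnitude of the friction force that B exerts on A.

The normal force B exerts on A is simply A's weight, N₁ = 499.8 N.
Maximum static friction on A from B: μ_s N₁ = 0.68×499.8 = 339.9 N.
P = 427 N exceeds that limit, so A slips over B and the interface friction becomes kinetic: f₁ = μ_k N₁ = 0.57×499.8 = 285 N.
By Newton's third law B feels 285 N forward from A. With B stationary, the floor's static friction on B balances it: f₂ = 285 N (well within μ_s(m_A+m_B)g = 511.6 N).

f ≈ 285 N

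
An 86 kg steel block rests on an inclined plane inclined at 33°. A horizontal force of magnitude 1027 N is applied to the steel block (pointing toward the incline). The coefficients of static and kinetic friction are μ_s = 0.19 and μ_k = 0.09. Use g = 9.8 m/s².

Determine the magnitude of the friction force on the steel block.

Normal direction: N = m g cos θ + P sin θ = 1266 N.
Parallel to the incline: P cos θ − m g sin θ = 861.3 − 459 = 402.3 N; the friction needed to balance this is 402.3 N acting down the slope.
The limit of static friction is μ_s N = 240.6 N.
The required 402.3 N exceeds the static limit, so the steel block slides up-slope and f = μ_k N = 0.09×1266 = 114 N.

f ≈ 114 N (down the incline)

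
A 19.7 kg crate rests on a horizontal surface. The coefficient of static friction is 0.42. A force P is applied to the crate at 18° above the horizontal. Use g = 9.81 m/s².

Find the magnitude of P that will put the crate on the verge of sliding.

P ≈ 75.1 N

N = m g − P sin α (the pull lifts the crate).
At impending slip, P cos α = μ_s N = μ_s (m g − P sin α).
Solving: P (cos α + μ_s sin α) = μ_s m g → P = 0.42×193/(cos 18° + 0.42 sin 18°) = 81.2/1.081 = 75.1 N.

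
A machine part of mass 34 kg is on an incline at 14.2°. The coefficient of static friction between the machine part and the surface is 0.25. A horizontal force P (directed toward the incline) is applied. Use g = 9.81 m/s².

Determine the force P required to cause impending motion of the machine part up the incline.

At impending motion up the slope, friction acts down-slope at its limit: f = μ_s N.
Perpendicular to the incline: N = m g cos θ + P sin θ.
Along the incline: P cos θ = m g sin θ + μ_s N = m g sin θ + μ_s (m g cos θ + P sin θ).
Solving, P (cos θ − μ_s sin θ) = m g (sin θ + μ_s cos θ), so P = 34×9.81×(sin 14.2° + 0.25 cos 14.2°)/(cos 14.2° − 0.25 sin 14.2°) = 334×0.4877/0.9081 = 179 N.

P ≈ 179 N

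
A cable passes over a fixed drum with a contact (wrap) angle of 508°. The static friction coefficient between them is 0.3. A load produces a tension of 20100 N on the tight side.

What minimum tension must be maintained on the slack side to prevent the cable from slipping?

Capstan equation at impending slip: T_tight/T_slack = e^{μβ}.
β = 508° = 8.866 rad; e^{μβ} = e^{0.3×8.866} = 14.29.
T_slack = T_tight / e^{μβ} = 20100 / 14.29 = 1410 N.

T_min ≈ 1410 N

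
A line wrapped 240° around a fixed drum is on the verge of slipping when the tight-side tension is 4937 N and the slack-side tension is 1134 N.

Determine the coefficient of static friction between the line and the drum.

T₂/T₁ = e^{μβ} → μ = ln(T₂/T₁)/β.
β = 240° = 4.189 rad.
μ = ln(4937/1134)/4.189 = ln(4.354)/4.189 = 0.351.

μ ≈ 0.351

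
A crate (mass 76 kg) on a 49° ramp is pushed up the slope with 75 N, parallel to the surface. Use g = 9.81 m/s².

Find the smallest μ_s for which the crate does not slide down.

N = m g cos θ = 489.1 N.
Friction must make up the shortfall along the incline: f = m g sin θ − P = 562.7 − 75 = 487.7 N.
At the threshold f = μ_s N, so μ_s,min = 487.7/489.1 = 0.997.

μ_s,min ≈ 0.997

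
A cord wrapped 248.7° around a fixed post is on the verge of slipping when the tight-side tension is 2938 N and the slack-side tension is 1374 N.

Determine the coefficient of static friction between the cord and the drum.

T₂/T₁ = e^{μβ} → μ = ln(T₂/T₁)/β.
β = 248.7° = 4.341 rad.
μ = ln(2938/1374)/4.341 = ln(2.138)/4.341 = 0.175.

μ ≈ 0.175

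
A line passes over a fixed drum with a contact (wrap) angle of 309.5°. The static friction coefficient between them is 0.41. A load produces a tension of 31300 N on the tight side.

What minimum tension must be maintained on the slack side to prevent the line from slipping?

Capstan equation at impending slip: T_tight/T_slack = e^{μβ}.
β = 309.5° = 5.402 rad; e^{μβ} = e^{0.41×5.402} = 9.159.
T_slack = T_tight / e^{μβ} = 31300 / 9.159 = 3420 N.

T_min ≈ 3420 N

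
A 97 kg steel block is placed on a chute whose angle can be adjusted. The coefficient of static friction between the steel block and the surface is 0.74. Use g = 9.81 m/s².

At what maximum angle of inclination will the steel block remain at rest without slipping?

At the slip threshold, m g sin θ = μ_s · m g cos θ, so tan θ = μ_s.
θ_max = arctan(0.74) = 36.5°.

θ_max ≈ 36.5°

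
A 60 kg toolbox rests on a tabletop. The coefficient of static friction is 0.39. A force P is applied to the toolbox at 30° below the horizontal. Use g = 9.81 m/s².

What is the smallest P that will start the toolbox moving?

N = m g + P sin α (the push presses the toolbox into the tabletop).
At impending slip, P cos α = μ_s N = μ_s (m g + P sin α).
Solving: P (cos α − μ_s sin α) = μ_s m g → P = 0.39×589/(cos 30° − 0.39 sin 30°) = 230/0.671 = 342 N.

P ≈ 342 N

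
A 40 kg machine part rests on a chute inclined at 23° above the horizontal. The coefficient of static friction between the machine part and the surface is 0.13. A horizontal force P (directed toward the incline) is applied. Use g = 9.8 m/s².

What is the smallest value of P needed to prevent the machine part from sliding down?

P_min ≈ 109 N

The machine part tends to slide down (tan θ > μ_s), so at the point of impending slip friction acts up-slope at its limit: f = μ_s N.
Perpendicular to the incline: N = m g cos θ + P sin θ.
Along the incline: P cos θ + μ_s N = m g sin θ, i.e. P cos θ + μ_s (m g cos θ + P sin θ) = m g sin θ.
Solving, P (cos θ + μ_s sin θ) = m g (sin θ − μ_s cos θ), so P = 392×0.2711/0.9713 = 109 N.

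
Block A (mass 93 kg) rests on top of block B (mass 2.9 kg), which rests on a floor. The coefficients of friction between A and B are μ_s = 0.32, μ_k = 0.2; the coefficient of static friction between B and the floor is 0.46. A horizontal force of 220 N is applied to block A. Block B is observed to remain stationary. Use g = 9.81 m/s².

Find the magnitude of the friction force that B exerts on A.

Between the blocks, N₁ = m_A g = 912.3 N.
So the A–B interface can sustain at most μ_s N₁ = 291.9 N of static friction.
Since P = 220 N ≤ 291.9 N, A does not slip on B; friction on A equals P = 220 N.
By Newton's third law B feels 220 N forward from A. With B stationary, the floor's static friction on B balances it: f₂ = 220 N (well within μ_s(m_A+m_B)g = 432.8 N).

f ≈ 220 N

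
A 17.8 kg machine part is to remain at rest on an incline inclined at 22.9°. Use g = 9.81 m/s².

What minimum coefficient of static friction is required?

At the slip threshold m g sin θ = μ_s m g cos θ, so μ_s,min = tan θ.
μ_s,min = tan 22.9° = 0.422.

μ_s,min ≈ 0.422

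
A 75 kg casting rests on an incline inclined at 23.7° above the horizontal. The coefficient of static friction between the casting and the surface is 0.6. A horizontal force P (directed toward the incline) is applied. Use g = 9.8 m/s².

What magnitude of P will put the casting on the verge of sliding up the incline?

At impending motion up the slope, friction acts down-slope at its limit: f = μ_s N.
Perpendicular to the incline: N = m g cos θ + P sin θ.
Along the incline: P cos θ = m g sin θ + μ_s N = m g sin θ + μ_s (m g cos θ + P sin θ).
Solving, P (cos θ − μ_s sin θ) = m g (sin θ + μ_s cos θ), so P = 75×9.8×(sin 23.7° + 0.6 cos 23.7°)/(cos 23.7° − 0.6 sin 23.7°) = 735×0.9513/0.6745 = 1040 N.

P ≈ 1040 N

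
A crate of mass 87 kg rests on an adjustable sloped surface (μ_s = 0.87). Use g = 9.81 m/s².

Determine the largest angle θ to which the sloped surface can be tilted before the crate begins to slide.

At the slip threshold, m g sin θ = μ_s · m g cos θ, so tan θ = μ_s.
θ_max = arctan(0.87) = 41°.

θ_max ≈ 41°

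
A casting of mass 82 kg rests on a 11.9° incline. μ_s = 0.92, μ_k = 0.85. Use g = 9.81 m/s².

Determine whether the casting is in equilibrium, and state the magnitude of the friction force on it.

N = m g cos θ = 787 N.
Down-slope weight component: m g sin θ = 166 N.
μ_s N = 724 N.
166 ≤ 724 N, so it stays put; friction = 166 N.

f ≈ 166 N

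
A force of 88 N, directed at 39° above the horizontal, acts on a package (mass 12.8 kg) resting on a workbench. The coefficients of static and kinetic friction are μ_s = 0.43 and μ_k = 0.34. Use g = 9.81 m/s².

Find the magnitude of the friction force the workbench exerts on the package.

f ≈ 23.9 N

Vertical equilibrium gives N = m g − P sin α = 70.19 N.
Horizontally, friction must balance P cos α = 68.39 N.
μ_s N = 0.43 × 70.19 = 30.18 N.
68.39 > 30.18 N → the package slides; f = μ_k N = 0.34×70.19 = 23.9 N.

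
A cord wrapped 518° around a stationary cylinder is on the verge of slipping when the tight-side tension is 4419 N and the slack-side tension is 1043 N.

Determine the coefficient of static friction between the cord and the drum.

μ ≈ 0.16

T₂/T₁ = e^{μβ} → μ = ln(T₂/T₁)/β.
β = 518° = 9.041 rad.
μ = ln(4419/1043)/9.041 = ln(4.237)/9.041 = 0.16.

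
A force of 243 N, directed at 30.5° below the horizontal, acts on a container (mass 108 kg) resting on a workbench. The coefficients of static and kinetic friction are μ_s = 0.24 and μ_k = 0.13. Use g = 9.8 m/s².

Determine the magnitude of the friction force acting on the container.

The vertical component of P adds to the normal force: N = m g + P sin α = 1058 + 123.3 = 1182 N.
Horizontally, friction must balance P cos α = 209.4 N.
μ_s N = 0.24 × 1182 = 283.6 N.
Since 209.4 N does not exceed the limit, the container stays at rest and f = 209 N.

f ≈ 209 N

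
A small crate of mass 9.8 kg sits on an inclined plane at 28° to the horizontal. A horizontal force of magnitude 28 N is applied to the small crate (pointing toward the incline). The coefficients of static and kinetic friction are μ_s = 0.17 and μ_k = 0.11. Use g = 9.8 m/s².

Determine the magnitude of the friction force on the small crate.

f ≈ 10.8 N (up the incline)

Resolve perpendicular to the incline: N = m g cos θ + P sin θ = 9.8×9.8×cos 28° + 28×sin 28° = 97.94 N.
Parallel to the incline: P cos θ − m g sin θ = 24.72 − 45.09 = -20.37 N; the friction needed to balance this is 20.37 N acting up the slope.
The limit of static friction is μ_s N = 16.65 N.
The required 20.37 N exceeds the static limit, so the small crate slides down-slope and f = μ_k N = 0.11×97.94 = 10.8 N.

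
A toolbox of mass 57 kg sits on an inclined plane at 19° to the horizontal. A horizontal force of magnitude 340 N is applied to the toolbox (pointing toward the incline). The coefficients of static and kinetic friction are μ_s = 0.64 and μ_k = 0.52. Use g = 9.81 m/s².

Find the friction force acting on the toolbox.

Resolve perpendicular to the incline: N = m g cos θ + P sin θ = 57×9.81×cos 19° + 340×sin 19° = 639.4 N.
Parallel to the incline: P cos θ − m g sin θ = 321.5 − 182 = 139.4 N; the friction needed to balance this is 139.4 N acting down the slope.
The limit of static friction is μ_s N = 409.2 N.
|f_req| = 139.4 ≤ 409.2 N → the toolbox is in equilibrium; friction equals the required value.

f ≈ 139 N (down the incline)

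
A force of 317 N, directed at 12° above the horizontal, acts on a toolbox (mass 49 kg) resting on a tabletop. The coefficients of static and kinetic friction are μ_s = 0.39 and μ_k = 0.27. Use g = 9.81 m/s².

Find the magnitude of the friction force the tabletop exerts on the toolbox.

The vertical component of P reduces the normal force: N = m g − P sin α = 480.7 − 65.91 = 414.8 N.
The horizontal driving force is P cos α = 310.1 N, so equilibrium needs friction f = 310.1 N.
The static-friction limit is μ_s N = 161.8 N.
310.1 > 161.8 N → the toolbox slides; f = μ_k N = 0.27×414.8 = 112 N.

f ≈ 112 N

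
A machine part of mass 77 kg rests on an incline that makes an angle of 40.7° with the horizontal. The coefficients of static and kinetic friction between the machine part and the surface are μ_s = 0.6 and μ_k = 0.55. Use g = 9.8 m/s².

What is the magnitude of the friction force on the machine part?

f ≈ 315 N (up the incline)

The normal reaction is N = m g cos θ = 572.1 N.
For equilibrium along the incline, friction must balance the weight component: f = m g sin θ = 492.1 N up the slope.
Maximum static friction available: μ_s N = 0.6 × 572.1 = 343.3 N.
Since |492.1| > 343.3 N, static friction cannot hold it; the machine part slides down the incline and kinetic friction applies: f = μ_k N = 0.55 × 572.1 = 315 N.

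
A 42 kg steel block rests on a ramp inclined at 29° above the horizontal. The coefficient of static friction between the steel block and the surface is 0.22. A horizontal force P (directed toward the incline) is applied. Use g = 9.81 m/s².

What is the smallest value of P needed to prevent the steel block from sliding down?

P_min ≈ 123 N

The steel block tends to slide down (tan θ > μ_s), so at the point of impending slip friction acts up-slope at its limit: f = μ_s N.
Perpendicular to the incline: N = m g cos θ + P sin θ.
Along the incline: P cos θ + μ_s N = m g sin θ, i.e. P cos θ + μ_s (m g cos θ + P sin θ) = m g sin θ.
Solving, P (cos θ + μ_s sin θ) = m g (sin θ − μ_s cos θ), so P = 412×0.2924/0.9813 = 123 N.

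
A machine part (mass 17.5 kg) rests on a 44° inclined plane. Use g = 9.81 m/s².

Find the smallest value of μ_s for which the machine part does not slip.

At the slip threshold m g sin θ = μ_s m g cos θ, so μ_s,min = tan θ.
μ_s,min = tan 44° = 0.966.

μ_s,min ≈ 0.966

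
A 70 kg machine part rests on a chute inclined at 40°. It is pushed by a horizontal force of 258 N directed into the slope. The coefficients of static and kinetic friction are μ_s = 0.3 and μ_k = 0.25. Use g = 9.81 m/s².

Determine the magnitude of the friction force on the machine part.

f ≈ 173 N (up the incline)

The horizontal push has a component P sin θ into the surface, so N = m g cos θ + P sin θ = 526 + 165.8 = 691.9 N.
Parallel to the incline: P cos θ − m g sin θ = 197.6 − 441.4 = -243.8 N; the friction needed to balance this is 243.8 N acting up the slope.
The limit of static friction is μ_s N = 207.6 N.
The required 243.8 N exceeds the static limit, so the machine part slides down-slope and f = μ_k N = 0.25×691.9 = 173 N.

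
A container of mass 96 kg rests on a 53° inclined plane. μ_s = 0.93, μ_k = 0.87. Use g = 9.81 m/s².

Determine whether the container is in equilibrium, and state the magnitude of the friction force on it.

f ≈ 493 N

N = m g cos θ = 567 N.
Down-slope weight component: m g sin θ = 752 N.
μ_s N = 527 N.
752 > 527 N, so it slides; kinetic friction f = μ_k N = 0.87×567 = 493 N.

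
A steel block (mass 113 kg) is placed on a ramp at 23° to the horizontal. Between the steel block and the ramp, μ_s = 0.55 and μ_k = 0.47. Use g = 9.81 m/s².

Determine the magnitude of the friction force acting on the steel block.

f ≈ 433 N (up the incline)

Perpendicular to the surface, N = m g cos θ = 113·9.81·cos 23° = 1020 N.
Along the slope the weight component is m g sin θ = 433.1 N; friction must supply exactly this, acting up-slope.
Maximum static friction available: μ_s N = 0.55 × 1020 = 561.2 N.
Since |433.1| ≤ 561.2 N, no slip — friction simply equals what equilibrium demands.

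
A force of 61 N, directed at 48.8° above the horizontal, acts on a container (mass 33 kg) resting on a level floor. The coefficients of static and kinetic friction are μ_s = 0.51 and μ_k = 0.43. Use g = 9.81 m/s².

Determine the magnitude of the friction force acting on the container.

f ≈ 40.2 N

The vertical component of P reduces the normal force: N = m g − P sin α = 323.7 − 45.9 = 277.8 N.
Horizontally, friction must balance P cos α = 40.18 N.
μ_s N = 0.51 × 277.8 = 141.7 N.
Since 40.18 N does not exceed the limit, the container stays at rest and f = 40.2 N.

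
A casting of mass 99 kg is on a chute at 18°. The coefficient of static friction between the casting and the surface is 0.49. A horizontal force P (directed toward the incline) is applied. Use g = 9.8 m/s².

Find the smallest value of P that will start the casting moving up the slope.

At impending motion up the slope, friction acts down-slope at its limit: f = μ_s N.
Perpendicular to the incline: N = m g cos θ + P sin θ.
Along the incline: P cos θ = m g sin θ + μ_s N = m g sin θ + μ_s (m g cos θ + P sin θ).
Solving, P (cos θ − μ_s sin θ) = m g (sin θ + μ_s cos θ), so P = 99×9.8×(sin 18° + 0.49 cos 18°)/(cos 18° − 0.49 sin 18°) = 970×0.775/0.7996 = 940 N.

P ≈ 940 N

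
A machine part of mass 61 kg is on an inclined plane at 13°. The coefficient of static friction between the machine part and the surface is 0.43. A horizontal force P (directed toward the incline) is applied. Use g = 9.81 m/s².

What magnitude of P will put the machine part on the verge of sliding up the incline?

At impending motion up the slope, friction acts down-slope at its limit: f = μ_s N.
Perpendicular to the incline: N = m g cos θ + P sin θ.
Along the incline: P cos θ = m g sin θ + μ_s N = m g sin θ + μ_s (m g cos θ + P sin θ).
Solving, P (cos θ − μ_s sin θ) = m g (sin θ + μ_s cos θ), so P = 61×9.81×(sin 13° + 0.43 cos 13°)/(cos 13° − 0.43 sin 13°) = 598×0.6439/0.8776 = 439 N.

P ≈ 439 N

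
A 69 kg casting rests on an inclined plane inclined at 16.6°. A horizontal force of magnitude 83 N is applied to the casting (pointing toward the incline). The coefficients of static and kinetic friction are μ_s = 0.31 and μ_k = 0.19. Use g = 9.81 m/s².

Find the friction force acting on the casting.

Normal direction: N = m g cos θ + P sin θ = 672.4 N.
Parallel to the incline: P cos θ − m g sin θ = 79.54 − 193.4 = -113.8 N; the friction needed to balance this is 113.8 N acting up the slope.
The limit of static friction is μ_s N = 208.4 N.
|f_req| = 113.8 ≤ 208.4 N → the casting is in equilibrium; friction equals the required value.

f ≈ 114 N (up the incline)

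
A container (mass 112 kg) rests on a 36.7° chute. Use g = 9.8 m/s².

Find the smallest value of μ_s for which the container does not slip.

At the slip threshold m g sin θ = μ_s m g cos θ, so μ_s,min = tan θ.
μ_s,min = tan 36.7° = 0.745.

μ_s,min ≈ 0.745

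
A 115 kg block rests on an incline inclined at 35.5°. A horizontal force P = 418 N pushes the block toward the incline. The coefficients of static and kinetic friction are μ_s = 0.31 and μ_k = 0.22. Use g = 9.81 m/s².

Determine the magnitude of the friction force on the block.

f ≈ 315 N (up the incline)

Resolve perpendicular to the incline: N = m g cos θ + P sin θ = 115×9.81×cos 35.5° + 418×sin 35.5° = 1161 N.
Along the incline, the net driving force (taking up-slope positive) is P cos θ − m g sin θ = 340.3 − 655.1 = -314.8 N, so equilibrium requires friction f = 314.8 N (up-slope).
Maximum static friction: μ_s N = 0.31 × 1161 = 360 N.
Since 314.8 N is within the 360 N limit, the block stays put and friction is exactly 315 N.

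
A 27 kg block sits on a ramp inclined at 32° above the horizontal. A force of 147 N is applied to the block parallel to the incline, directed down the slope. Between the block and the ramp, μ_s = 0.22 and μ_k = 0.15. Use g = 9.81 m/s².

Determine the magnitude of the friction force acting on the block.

f ≈ 33.7 N (up the incline)

Perpendicular to the surface, N = m g cos θ = 27·9.81·cos 32° = 224.6 N.
For equilibrium along the incline the friction force must supply f = m g sin θ + P = 140.4 + 147 = 287.4 N (positive meaning up-slope).
Maximum static friction available: μ_s N = 0.22 × 224.6 = 49.42 N.
|287.4| exceeds 49.42 N, so the block slips down-slope; friction is kinetic, f = μ_k N = 0.15×224.6 = 33.7 N.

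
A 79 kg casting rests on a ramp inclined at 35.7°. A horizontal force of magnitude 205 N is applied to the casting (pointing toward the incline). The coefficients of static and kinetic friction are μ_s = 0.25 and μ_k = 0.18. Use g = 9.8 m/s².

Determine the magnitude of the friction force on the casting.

Resolve perpendicular to the incline: N = m g cos θ + P sin θ = 79×9.8×cos 35.7° + 205×sin 35.7° = 748.3 N.
Along the incline, the net driving force (taking up-slope positive) is P cos θ − m g sin θ = 166.5 − 451.8 = -285.3 N, so equilibrium requires friction f = 285.3 N (up-slope).
Maximum static friction: μ_s N = 0.25 × 748.3 = 187.1 N.
The required 285.3 N exceeds the static limit, so the casting slides down-slope and f = μ_k N = 0.18×748.3 = 135 N.

f ≈ 135 N (up the incline)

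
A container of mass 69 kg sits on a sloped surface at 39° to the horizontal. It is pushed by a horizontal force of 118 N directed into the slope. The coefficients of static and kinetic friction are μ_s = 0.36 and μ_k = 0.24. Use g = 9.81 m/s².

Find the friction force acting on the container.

f ≈ 144 N (up the incline)

Normal direction: N = m g cos θ + P sin θ = 600.3 N.
Along the incline, the net driving force (taking up-slope positive) is P cos θ − m g sin θ = 91.7 − 426 = -334.3 N, so equilibrium requires friction f = 334.3 N (up-slope).
The limit of static friction is μ_s N = 216.1 N.
The required 334.3 N exceeds the static limit, so the container slides down-slope and f = μ_k N = 0.24×600.3 = 144 N.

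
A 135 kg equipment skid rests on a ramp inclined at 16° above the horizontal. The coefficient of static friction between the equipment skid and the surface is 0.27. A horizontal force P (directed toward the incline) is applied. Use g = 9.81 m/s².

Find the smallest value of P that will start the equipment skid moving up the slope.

At impending motion up the slope, friction acts down-slope at its limit: f = μ_s N.
Perpendicular to the incline: N = m g cos θ + P sin θ.
Along the incline: P cos θ = m g sin θ + μ_s N = m g sin θ + μ_s (m g cos θ + P sin θ).
Solving, P (cos θ − μ_s sin θ) = m g (sin θ + μ_s cos θ), so P = 135×9.81×(sin 16° + 0.27 cos 16°)/(cos 16° − 0.27 sin 16°) = 1320×0.5352/0.8868 = 799 N.

P ≈ 799 N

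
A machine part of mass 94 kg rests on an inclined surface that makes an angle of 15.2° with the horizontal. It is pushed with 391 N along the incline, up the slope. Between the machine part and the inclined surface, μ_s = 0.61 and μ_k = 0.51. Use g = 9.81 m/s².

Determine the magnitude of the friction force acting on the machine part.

f ≈ 149 N (down the incline)

Perpendicular to the surface, N = m g cos θ = 94·9.81·cos 15.2° = 889.9 N.
For equilibrium along the incline the friction force must supply f = m g sin θ − P = 241.8 − 391 = -149.2 N (positive meaning up-slope).
The static-friction ceiling is μ_s N = 0.61 × 889.9 = 542.8 N.
Since |-149.2| ≤ 542.8 N, the machine part remains in static equilibrium and friction takes exactly the required value.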